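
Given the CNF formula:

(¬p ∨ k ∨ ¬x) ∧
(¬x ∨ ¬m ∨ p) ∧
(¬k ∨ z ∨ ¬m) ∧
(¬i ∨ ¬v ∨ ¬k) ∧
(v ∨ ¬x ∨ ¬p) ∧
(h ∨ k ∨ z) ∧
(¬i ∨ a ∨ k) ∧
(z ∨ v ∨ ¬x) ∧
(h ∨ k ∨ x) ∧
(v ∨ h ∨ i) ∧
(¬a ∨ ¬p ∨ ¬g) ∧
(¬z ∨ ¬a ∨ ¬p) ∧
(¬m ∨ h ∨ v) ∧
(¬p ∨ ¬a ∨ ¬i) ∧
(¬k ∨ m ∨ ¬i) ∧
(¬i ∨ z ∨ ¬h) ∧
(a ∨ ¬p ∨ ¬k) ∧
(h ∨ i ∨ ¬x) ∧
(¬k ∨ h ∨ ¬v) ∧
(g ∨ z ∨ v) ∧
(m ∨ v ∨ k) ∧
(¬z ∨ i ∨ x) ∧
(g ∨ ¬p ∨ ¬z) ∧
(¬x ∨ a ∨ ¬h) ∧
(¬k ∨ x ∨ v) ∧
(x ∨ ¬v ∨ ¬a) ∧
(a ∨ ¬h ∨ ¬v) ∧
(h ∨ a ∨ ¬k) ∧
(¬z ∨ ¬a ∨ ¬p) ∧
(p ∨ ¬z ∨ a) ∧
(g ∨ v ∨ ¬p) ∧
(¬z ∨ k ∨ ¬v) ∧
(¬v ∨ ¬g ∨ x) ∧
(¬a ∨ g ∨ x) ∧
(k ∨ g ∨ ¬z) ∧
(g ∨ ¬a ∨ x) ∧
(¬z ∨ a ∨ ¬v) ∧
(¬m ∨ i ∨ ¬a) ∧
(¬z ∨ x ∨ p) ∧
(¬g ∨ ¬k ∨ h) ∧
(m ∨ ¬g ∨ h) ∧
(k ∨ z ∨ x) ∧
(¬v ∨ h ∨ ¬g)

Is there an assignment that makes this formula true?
Yes

Yes, the formula is satisfiable.

One satisfying assignment is: h=True, v=True, a=True, g=False, k=False, x=True, z=False, p=False, i=False, m=False

Verification: With this assignment, all 43 clauses evaluate to true.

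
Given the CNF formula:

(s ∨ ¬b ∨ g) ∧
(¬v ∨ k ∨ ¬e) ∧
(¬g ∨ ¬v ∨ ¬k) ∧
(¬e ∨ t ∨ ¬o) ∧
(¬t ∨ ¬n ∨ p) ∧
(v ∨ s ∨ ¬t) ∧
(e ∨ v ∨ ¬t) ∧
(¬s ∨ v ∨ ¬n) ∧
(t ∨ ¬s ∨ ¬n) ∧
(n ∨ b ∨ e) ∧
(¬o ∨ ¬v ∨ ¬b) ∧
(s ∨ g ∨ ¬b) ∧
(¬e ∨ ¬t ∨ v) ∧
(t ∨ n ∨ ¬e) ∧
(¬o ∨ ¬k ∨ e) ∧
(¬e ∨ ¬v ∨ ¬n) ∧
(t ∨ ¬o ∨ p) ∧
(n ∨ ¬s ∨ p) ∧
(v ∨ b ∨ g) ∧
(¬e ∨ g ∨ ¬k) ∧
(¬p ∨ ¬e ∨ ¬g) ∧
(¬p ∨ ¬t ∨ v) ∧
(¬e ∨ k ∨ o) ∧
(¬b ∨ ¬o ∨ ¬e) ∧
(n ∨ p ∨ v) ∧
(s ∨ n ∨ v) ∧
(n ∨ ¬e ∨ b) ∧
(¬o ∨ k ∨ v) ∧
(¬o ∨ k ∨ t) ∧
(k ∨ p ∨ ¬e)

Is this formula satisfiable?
Yes

Yes, the formula is satisfiable.

One satisfying assignment is: b=True, g=True, t=False, e=False, k=False, n=False, p=False, s=False, v=True, o=False

Verification: With this assignment, all 30 clauses evaluate to true.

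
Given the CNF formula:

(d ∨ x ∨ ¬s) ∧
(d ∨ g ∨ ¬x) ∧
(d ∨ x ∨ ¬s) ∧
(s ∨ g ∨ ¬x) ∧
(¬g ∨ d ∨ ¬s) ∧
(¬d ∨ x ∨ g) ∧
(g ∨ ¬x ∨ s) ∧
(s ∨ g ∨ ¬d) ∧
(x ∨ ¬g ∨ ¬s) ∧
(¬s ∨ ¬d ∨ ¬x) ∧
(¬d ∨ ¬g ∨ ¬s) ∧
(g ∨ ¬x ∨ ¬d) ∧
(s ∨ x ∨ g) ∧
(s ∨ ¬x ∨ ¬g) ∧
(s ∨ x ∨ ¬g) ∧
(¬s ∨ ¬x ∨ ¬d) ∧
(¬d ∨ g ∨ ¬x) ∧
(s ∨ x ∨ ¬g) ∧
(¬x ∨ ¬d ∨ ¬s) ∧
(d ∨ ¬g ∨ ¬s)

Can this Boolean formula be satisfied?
No

No, the formula is not satisfiable.

No assignment of truth values to the variables can make all 20 clauses true simultaneously.

The formula is UNSAT (unsatisfiable).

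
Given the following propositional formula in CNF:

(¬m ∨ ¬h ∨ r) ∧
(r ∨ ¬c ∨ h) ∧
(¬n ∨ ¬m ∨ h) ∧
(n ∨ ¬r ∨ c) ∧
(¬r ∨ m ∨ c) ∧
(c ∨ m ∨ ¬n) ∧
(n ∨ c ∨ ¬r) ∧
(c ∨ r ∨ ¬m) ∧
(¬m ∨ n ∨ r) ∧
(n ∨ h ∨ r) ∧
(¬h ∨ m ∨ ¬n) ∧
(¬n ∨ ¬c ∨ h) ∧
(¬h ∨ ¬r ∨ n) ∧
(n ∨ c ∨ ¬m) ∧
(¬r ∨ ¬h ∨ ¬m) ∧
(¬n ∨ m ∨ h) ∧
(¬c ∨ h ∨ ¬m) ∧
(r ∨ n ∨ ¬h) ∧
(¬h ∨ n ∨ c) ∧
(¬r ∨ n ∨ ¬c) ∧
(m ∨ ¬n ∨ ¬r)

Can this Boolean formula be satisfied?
No

No, the formula is not satisfiable.

No assignment of truth values to the variables can make all 21 clauses true simultaneously.

The formula is UNSAT (unsatisfiable).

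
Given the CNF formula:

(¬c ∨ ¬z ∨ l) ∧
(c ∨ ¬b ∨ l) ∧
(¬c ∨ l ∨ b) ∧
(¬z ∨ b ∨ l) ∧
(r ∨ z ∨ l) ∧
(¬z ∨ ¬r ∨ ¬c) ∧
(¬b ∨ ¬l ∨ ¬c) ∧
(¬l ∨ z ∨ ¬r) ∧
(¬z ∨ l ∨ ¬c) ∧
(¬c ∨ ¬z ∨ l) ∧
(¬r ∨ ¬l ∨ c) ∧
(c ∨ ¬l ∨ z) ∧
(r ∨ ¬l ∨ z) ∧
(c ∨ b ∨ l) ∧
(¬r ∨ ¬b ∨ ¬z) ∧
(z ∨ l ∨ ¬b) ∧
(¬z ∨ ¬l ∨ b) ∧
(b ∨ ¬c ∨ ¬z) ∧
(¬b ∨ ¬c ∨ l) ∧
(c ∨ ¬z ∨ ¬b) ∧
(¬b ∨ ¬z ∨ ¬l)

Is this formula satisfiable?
No

No, the formula is not satisfiable.

No assignment of truth values to the variables can make all 21 clauses true simultaneously.

The formula is UNSAT (unsatisfiable).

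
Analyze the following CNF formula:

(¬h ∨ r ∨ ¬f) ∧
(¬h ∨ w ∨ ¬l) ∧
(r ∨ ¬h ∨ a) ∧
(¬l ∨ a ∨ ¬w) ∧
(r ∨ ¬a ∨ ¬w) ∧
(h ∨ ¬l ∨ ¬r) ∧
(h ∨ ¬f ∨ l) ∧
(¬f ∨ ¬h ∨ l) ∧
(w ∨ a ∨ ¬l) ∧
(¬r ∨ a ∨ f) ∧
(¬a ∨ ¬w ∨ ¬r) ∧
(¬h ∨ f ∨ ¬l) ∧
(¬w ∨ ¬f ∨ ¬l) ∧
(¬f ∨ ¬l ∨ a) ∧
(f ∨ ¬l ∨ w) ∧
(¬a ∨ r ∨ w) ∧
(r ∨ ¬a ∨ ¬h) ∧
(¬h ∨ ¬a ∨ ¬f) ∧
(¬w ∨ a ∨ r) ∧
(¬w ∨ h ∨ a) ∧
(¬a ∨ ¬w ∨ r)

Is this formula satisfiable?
Yes

Yes, the formula is satisfiable.

One satisfying assignment is: w=False, r=False, l=False, a=False, h=False, f=False

Verification: With this assignment, all 21 clauses evaluate to true.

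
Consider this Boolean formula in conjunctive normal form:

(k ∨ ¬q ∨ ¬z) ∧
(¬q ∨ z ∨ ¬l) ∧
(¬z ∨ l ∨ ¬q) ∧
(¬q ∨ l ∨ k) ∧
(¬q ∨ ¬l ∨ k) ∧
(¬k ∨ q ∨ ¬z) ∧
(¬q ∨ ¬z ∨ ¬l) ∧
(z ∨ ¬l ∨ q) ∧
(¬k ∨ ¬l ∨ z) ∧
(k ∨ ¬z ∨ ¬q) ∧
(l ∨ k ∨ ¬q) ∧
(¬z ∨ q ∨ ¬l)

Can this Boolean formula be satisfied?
Yes

Yes, the formula is satisfiable.

One satisfying assignment is: l=False, z=False, q=False, k=False

Verification: With this assignment, all 12 clauses evaluate to true.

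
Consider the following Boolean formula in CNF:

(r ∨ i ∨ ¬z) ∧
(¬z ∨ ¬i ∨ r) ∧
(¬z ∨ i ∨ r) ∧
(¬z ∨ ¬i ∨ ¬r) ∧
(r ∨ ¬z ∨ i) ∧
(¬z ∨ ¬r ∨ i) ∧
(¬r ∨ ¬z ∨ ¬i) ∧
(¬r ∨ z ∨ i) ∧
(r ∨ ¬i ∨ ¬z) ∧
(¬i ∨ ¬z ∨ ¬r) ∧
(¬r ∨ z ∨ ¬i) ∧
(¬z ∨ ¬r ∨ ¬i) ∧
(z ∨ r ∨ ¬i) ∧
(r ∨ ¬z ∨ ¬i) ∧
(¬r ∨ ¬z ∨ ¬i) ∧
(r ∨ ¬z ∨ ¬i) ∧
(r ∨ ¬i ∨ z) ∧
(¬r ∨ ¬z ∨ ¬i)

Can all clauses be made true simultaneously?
Yes

Yes, the formula is satisfiable.

One satisfying assignment is: r=False, z=False, i=False

Verification: With this assignment, all 18 clauses evaluate to true.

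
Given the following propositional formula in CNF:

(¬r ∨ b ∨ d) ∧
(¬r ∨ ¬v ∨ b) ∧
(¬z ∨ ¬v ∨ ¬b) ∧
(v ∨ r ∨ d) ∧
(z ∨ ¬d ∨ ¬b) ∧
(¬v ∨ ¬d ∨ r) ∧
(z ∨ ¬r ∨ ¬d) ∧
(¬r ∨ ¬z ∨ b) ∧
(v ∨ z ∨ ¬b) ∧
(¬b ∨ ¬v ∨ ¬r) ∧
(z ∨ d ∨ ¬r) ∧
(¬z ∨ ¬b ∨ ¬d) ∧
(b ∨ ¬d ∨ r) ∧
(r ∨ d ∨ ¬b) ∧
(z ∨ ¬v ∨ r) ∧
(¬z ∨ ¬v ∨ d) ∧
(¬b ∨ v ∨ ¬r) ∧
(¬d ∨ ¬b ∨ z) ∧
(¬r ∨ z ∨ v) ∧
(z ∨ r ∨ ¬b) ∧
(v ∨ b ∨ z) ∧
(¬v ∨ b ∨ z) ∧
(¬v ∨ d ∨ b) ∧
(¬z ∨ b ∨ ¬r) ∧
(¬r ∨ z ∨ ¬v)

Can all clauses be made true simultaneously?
No

No, the formula is not satisfiable.

No assignment of truth values to the variables can make all 25 clauses true simultaneously.

The formula is UNSAT (unsatisfiable).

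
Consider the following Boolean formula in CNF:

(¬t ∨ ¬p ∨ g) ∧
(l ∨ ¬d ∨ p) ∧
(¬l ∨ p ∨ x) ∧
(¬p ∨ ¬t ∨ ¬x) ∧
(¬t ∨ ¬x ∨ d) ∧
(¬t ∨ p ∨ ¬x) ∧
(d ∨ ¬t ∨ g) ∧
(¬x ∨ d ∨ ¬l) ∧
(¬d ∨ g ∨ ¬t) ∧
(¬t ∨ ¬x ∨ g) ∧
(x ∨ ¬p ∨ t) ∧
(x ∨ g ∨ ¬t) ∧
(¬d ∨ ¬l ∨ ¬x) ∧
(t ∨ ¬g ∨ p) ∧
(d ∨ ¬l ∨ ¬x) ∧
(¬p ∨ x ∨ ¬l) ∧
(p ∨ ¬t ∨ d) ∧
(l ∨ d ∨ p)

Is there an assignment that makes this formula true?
Yes

Yes, the formula is satisfiable.

One satisfying assignment is: d=False, t=True, g=True, p=True, l=False, x=False

Verification: With this assignment, all 18 clauses evaluate to true.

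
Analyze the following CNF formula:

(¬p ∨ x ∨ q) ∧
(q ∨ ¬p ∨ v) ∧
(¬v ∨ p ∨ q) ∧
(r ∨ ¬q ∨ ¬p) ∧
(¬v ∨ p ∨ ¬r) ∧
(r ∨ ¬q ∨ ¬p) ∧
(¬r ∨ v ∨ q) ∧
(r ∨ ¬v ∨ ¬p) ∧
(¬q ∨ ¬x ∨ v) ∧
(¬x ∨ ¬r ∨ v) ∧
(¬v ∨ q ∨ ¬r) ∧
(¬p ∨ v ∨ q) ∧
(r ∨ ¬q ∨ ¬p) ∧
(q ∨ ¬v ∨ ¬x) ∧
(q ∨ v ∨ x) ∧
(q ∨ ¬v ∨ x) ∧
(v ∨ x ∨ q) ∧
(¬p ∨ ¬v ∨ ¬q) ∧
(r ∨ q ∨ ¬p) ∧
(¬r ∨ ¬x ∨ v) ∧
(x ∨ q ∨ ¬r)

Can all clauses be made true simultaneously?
Yes

Yes, the formula is satisfiable.

One satisfying assignment is: q=False, x=True, r=False, p=False, v=False

Verification: With this assignment, all 21 clauses evaluate to true.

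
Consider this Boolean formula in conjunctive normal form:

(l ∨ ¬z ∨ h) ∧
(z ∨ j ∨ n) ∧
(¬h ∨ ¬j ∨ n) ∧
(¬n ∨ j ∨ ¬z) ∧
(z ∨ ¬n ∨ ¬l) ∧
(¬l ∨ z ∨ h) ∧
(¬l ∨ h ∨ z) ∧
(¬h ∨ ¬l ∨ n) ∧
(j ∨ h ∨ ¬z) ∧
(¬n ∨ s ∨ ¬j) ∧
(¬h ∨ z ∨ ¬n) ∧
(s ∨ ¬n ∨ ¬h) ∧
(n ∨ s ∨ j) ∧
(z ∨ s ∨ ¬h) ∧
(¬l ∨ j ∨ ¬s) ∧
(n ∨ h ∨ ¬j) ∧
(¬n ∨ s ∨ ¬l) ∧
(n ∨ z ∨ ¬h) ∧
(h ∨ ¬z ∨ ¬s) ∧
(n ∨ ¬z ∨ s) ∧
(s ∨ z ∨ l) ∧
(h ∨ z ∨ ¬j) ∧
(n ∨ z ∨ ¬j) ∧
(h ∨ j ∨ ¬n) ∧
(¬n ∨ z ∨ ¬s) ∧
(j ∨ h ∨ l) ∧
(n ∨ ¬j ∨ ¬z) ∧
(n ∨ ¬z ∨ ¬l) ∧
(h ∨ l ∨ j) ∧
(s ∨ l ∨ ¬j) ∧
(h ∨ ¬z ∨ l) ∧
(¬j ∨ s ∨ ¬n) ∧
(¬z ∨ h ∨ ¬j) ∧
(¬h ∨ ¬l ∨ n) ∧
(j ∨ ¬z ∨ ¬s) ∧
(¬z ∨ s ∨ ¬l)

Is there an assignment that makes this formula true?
Yes

Yes, the formula is satisfiable.

One satisfying assignment is: j=True, n=True, h=True, s=True, l=True, z=True

Verification: With this assignment, all 36 clauses evaluate to true.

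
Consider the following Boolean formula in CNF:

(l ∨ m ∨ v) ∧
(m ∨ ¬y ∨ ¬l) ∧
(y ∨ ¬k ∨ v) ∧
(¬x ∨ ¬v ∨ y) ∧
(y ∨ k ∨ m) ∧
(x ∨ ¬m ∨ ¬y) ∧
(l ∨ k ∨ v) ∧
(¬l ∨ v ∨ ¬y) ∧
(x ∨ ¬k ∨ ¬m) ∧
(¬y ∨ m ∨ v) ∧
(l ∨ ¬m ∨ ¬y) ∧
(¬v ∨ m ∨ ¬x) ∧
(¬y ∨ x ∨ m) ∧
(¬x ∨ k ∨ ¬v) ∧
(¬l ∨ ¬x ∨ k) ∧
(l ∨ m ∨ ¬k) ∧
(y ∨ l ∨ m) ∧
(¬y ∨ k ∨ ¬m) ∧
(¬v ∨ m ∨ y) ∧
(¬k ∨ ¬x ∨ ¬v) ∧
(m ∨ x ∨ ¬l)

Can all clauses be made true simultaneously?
Yes

Yes, the formula is satisfiable.

One satisfying assignment is: x=False, k=False, m=True, y=False, v=False, l=True

Verification: With this assignment, all 21 clauses evaluate to true.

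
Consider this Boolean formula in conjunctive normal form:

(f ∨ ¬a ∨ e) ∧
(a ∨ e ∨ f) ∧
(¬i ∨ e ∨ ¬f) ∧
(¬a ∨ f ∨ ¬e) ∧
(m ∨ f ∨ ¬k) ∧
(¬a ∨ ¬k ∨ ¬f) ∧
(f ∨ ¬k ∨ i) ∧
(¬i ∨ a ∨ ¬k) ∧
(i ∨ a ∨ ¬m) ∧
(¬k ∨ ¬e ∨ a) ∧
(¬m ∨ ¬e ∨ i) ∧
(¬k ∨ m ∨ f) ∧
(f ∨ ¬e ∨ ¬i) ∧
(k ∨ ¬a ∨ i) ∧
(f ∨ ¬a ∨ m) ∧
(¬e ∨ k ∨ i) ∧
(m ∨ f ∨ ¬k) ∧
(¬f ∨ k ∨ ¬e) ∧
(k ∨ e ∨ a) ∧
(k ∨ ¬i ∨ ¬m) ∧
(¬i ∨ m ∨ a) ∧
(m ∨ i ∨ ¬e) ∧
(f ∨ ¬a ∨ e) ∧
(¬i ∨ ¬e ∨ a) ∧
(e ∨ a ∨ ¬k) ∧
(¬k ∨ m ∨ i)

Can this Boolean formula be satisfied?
No

No, the formula is not satisfiable.

No assignment of truth values to the variables can make all 26 clauses true simultaneously.

The formula is UNSAT (unsatisfiable).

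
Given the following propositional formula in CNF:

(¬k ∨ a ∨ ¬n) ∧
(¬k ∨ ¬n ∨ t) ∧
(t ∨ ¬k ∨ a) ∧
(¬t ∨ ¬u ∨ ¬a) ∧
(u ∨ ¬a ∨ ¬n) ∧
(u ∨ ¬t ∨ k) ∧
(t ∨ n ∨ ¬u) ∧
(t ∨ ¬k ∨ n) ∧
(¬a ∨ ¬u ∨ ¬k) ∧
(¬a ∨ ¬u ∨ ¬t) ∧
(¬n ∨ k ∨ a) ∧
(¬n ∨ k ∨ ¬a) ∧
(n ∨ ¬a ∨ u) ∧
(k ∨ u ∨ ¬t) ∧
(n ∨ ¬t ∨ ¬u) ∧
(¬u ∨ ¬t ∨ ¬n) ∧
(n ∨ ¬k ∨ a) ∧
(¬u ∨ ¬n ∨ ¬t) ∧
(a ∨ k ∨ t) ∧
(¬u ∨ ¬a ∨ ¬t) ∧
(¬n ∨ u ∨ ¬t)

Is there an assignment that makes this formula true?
No

No, the formula is not satisfiable.

No assignment of truth values to the variables can make all 21 clauses true simultaneously.

The formula is UNSAT (unsatisfiable).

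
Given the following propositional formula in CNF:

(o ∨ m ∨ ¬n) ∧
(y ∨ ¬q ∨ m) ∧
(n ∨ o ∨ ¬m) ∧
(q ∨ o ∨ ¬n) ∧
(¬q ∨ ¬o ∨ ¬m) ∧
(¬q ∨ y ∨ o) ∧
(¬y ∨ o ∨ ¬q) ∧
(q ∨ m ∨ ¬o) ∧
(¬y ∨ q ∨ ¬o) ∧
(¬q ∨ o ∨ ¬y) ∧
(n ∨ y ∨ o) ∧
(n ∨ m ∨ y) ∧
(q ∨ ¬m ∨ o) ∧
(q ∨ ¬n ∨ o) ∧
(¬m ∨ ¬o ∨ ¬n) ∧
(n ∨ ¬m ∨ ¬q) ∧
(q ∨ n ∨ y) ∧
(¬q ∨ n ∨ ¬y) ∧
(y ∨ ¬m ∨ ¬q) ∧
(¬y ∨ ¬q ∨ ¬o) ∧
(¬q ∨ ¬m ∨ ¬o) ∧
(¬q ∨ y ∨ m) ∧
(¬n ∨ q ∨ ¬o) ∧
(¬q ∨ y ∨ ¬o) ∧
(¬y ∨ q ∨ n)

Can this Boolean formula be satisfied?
No

No, the formula is not satisfiable.

No assignment of truth values to the variables can make all 25 clauses true simultaneously.

The formula is UNSAT (unsatisfiable).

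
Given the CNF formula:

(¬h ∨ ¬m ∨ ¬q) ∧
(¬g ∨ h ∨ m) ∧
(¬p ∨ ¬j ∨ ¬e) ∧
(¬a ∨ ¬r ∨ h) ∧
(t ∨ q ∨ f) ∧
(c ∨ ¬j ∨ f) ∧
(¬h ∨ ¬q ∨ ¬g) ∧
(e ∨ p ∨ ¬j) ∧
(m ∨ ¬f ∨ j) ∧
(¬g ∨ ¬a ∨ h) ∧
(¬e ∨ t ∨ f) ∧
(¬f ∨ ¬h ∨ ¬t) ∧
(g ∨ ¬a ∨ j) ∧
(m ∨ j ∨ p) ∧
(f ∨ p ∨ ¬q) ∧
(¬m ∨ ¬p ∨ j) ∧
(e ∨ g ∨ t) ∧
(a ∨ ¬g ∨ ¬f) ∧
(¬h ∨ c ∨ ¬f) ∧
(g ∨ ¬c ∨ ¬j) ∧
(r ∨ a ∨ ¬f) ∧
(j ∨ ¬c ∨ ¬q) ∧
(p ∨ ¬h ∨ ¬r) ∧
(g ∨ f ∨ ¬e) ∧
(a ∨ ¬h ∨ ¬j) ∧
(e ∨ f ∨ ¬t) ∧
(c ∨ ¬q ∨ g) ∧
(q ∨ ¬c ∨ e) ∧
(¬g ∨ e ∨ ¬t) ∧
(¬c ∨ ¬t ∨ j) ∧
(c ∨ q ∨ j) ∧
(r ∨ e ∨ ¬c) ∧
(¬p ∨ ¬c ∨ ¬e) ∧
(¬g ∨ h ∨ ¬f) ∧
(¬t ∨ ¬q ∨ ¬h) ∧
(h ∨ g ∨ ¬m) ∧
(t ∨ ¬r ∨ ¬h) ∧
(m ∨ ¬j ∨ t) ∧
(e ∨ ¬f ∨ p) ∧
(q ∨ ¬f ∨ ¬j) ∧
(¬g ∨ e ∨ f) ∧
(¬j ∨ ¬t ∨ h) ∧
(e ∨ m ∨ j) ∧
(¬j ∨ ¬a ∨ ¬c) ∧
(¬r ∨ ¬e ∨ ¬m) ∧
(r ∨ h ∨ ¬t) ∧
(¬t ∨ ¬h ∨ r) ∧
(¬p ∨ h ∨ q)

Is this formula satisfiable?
Yes

Yes, the formula is satisfiable.

One satisfying assignment is: g=True, c=True, t=False, e=True, j=False, a=True, m=True, r=False, p=False, f=True, q=False, h=True

Verification: With this assignment, all 48 clauses evaluate to true.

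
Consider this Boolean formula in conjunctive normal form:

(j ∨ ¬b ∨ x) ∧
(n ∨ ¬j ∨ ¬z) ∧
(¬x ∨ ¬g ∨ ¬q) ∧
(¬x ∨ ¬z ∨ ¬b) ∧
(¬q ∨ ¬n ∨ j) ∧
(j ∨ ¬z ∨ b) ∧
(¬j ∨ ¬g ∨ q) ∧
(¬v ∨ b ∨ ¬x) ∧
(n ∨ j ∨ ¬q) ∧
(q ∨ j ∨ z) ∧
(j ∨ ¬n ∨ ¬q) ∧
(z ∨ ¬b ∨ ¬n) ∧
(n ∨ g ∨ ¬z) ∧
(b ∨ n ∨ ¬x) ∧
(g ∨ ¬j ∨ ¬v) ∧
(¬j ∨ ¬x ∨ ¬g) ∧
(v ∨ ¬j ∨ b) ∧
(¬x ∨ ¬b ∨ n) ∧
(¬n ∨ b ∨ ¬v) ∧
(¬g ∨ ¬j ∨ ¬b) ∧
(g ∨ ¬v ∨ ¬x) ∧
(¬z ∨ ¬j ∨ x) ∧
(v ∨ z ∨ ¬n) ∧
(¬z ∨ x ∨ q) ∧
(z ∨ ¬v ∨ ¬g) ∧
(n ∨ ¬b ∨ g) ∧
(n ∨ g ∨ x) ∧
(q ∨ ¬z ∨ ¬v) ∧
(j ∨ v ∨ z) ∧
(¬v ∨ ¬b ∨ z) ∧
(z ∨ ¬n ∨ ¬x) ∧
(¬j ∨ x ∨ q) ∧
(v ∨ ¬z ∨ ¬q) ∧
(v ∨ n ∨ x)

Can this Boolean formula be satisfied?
No

No, the formula is not satisfiable.

No assignment of truth values to the variables can make all 34 clauses true simultaneously.

The formula is UNSAT (unsatisfiable).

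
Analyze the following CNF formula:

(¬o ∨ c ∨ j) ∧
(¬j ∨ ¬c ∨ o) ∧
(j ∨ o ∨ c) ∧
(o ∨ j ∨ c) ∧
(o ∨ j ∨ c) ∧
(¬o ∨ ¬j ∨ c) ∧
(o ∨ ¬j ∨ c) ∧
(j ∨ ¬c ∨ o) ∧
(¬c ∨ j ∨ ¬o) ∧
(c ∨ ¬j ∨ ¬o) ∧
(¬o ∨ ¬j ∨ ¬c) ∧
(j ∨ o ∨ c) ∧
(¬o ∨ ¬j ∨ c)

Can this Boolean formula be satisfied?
No

No, the formula is not satisfiable.

No assignment of truth values to the variables can make all 13 clauses true simultaneously.

The formula is UNSAT (unsatisfiable).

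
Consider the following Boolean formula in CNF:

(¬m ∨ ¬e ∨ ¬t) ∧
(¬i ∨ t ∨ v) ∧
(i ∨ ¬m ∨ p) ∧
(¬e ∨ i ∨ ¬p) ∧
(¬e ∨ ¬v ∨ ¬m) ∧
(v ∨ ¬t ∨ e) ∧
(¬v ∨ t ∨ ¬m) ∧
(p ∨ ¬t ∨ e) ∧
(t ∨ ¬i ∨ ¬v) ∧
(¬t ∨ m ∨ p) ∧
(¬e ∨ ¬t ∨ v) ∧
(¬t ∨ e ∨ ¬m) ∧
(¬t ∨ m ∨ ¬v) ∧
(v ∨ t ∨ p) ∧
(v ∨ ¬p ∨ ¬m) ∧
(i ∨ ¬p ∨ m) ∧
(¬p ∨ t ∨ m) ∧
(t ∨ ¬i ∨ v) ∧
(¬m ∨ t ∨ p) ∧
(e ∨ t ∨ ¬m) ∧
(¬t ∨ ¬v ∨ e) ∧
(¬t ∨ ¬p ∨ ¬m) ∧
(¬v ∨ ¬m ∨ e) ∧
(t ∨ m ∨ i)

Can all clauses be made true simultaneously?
No

No, the formula is not satisfiable.

No assignment of truth values to the variables can make all 24 clauses true simultaneously.

The formula is UNSAT (unsatisfiable).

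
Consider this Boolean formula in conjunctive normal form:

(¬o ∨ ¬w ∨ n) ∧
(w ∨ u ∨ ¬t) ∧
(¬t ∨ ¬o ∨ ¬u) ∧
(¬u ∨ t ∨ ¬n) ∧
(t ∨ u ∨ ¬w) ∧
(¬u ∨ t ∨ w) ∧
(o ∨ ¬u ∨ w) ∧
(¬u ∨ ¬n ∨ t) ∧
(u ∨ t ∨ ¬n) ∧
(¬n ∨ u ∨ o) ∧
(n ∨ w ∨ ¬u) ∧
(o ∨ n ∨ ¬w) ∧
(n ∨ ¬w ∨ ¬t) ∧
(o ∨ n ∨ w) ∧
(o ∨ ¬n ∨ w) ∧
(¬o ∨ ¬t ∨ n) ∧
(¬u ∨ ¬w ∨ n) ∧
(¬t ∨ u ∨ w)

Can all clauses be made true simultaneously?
Yes

Yes, the formula is satisfiable.

One satisfying assignment is: w=False, o=True, u=False, n=False, t=False

Verification: With this assignment, all 18 clauses evaluate to true.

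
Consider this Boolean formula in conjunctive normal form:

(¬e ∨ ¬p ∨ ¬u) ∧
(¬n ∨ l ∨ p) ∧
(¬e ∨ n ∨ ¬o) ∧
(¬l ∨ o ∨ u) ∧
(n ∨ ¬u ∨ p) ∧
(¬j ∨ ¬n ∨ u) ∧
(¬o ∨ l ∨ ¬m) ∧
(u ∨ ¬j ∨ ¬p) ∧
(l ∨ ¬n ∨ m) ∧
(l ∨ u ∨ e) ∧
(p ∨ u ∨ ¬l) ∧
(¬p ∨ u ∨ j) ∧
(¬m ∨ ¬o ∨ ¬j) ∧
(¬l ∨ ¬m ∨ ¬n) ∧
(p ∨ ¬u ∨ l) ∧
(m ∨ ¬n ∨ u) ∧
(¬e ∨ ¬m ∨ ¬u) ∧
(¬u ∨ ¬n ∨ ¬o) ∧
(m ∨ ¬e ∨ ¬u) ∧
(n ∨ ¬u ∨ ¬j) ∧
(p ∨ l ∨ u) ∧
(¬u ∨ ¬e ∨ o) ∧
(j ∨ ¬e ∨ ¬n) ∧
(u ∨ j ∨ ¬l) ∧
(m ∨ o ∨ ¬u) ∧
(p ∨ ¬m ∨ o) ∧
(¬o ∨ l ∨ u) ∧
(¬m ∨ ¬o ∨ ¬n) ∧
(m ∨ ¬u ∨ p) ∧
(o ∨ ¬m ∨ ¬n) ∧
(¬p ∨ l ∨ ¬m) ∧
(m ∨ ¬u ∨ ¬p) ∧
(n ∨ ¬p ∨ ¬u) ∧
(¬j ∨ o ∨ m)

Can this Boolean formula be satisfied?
No

No, the formula is not satisfiable.

No assignment of truth values to the variables can make all 34 clauses true simultaneously.

The formula is UNSAT (unsatisfiable).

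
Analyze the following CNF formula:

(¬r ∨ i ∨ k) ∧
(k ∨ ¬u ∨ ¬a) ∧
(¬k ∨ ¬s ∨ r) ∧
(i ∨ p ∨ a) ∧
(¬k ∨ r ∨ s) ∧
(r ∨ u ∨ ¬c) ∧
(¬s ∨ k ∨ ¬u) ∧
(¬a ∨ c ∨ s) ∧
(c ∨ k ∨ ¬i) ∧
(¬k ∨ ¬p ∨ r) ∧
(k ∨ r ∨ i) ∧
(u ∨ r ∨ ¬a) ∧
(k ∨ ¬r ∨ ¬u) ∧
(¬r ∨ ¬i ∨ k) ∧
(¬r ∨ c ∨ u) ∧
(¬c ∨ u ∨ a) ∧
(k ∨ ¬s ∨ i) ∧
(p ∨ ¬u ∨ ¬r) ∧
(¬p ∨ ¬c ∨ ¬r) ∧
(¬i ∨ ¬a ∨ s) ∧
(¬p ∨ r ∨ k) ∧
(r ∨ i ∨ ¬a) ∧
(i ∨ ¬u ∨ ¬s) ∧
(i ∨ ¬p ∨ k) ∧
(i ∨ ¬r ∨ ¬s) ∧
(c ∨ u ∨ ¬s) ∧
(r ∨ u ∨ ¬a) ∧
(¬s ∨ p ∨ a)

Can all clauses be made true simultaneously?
Yes

Yes, the formula is satisfiable.

One satisfying assignment is: i=False, k=True, a=False, s=False, u=True, r=True, c=False, p=True

Verification: With this assignment, all 28 clauses evaluate to true.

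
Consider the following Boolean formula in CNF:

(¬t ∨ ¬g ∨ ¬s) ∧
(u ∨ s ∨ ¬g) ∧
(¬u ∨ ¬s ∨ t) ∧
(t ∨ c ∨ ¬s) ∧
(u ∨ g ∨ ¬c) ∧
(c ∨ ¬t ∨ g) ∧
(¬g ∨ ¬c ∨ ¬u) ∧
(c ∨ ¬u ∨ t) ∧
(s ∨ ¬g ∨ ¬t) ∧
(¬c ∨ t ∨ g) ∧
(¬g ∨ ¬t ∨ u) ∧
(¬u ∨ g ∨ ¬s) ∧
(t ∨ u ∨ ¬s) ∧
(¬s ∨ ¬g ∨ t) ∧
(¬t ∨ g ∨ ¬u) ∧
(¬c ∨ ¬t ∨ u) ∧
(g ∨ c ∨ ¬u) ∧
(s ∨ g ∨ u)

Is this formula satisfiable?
No

No, the formula is not satisfiable.

No assignment of truth values to the variables can make all 18 clauses true simultaneously.

The formula is UNSAT (unsatisfiable).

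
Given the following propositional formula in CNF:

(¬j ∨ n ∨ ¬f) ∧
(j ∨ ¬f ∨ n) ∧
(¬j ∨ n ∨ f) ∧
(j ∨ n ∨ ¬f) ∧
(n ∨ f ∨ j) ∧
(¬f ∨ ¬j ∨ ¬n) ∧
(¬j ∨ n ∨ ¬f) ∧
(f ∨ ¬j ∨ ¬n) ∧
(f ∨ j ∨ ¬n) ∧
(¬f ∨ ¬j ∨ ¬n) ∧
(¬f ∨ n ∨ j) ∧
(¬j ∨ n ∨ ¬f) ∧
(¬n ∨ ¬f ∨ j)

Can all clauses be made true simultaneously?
No

No, the formula is not satisfiable.

No assignment of truth values to the variables can make all 13 clauses true simultaneously.

The formula is UNSAT (unsatisfiable).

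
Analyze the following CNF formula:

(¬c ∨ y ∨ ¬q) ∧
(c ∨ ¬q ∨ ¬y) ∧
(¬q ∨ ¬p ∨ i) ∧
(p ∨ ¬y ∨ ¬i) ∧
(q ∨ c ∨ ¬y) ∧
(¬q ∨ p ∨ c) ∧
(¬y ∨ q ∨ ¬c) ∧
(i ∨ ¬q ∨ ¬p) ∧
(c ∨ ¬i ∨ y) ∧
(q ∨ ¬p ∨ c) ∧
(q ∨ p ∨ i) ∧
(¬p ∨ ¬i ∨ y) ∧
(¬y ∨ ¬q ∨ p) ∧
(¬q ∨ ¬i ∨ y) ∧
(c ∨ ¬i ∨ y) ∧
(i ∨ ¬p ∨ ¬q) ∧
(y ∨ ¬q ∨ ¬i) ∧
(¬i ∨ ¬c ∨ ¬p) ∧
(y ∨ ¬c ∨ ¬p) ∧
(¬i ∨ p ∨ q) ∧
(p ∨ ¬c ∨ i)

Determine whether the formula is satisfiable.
No

No, the formula is not satisfiable.

No assignment of truth values to the variables can make all 21 clauses true simultaneously.

The formula is UNSAT (unsatisfiable).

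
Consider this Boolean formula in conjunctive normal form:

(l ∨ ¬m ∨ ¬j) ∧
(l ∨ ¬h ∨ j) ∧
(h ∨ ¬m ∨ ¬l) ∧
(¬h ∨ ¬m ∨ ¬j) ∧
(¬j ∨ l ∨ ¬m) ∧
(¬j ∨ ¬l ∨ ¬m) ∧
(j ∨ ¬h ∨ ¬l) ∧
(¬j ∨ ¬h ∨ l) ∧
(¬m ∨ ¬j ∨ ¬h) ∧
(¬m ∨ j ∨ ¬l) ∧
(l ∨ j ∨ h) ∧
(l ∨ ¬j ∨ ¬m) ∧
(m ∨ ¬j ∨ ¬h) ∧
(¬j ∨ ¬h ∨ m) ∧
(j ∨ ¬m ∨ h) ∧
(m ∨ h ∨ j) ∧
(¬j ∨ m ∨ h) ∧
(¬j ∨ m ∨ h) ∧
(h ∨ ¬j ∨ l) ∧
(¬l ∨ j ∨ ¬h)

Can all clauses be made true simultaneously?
No

No, the formula is not satisfiable.

No assignment of truth values to the variables can make all 20 clauses true simultaneously.

The formula is UNSAT (unsatisfiable).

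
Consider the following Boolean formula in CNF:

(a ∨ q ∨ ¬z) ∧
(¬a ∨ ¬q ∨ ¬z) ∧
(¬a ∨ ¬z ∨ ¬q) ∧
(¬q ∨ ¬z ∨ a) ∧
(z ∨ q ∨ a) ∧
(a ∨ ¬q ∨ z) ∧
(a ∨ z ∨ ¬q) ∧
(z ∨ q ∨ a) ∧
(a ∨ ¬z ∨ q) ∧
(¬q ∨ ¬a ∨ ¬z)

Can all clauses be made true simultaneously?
Yes

Yes, the formula is satisfiable.

One satisfying assignment is: a=True, q=False, z=False

Verification: With this assignment, all 10 clauses evaluate to true.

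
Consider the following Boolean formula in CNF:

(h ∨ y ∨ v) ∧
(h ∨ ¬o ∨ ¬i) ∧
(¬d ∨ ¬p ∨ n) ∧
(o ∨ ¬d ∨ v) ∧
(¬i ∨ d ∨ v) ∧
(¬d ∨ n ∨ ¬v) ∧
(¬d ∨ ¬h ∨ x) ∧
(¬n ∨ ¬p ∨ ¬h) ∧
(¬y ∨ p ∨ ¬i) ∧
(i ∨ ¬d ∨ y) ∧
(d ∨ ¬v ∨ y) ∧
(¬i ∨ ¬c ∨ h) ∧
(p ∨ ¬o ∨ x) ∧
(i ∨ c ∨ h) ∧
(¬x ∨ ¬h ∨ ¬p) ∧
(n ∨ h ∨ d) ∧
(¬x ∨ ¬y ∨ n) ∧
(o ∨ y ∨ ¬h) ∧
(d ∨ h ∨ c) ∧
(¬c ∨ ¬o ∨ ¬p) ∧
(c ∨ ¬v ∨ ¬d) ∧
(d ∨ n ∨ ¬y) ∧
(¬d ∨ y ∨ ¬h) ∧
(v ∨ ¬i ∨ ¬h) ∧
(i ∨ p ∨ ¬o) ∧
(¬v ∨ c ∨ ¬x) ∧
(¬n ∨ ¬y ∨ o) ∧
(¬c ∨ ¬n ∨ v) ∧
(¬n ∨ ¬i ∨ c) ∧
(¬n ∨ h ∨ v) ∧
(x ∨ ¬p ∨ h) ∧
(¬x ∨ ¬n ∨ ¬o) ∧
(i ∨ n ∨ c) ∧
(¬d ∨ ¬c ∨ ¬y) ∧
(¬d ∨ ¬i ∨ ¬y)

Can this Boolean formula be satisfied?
No

No, the formula is not satisfiable.

No assignment of truth values to the variables can make all 35 clauses true simultaneously.

The formula is UNSAT (unsatisfiable).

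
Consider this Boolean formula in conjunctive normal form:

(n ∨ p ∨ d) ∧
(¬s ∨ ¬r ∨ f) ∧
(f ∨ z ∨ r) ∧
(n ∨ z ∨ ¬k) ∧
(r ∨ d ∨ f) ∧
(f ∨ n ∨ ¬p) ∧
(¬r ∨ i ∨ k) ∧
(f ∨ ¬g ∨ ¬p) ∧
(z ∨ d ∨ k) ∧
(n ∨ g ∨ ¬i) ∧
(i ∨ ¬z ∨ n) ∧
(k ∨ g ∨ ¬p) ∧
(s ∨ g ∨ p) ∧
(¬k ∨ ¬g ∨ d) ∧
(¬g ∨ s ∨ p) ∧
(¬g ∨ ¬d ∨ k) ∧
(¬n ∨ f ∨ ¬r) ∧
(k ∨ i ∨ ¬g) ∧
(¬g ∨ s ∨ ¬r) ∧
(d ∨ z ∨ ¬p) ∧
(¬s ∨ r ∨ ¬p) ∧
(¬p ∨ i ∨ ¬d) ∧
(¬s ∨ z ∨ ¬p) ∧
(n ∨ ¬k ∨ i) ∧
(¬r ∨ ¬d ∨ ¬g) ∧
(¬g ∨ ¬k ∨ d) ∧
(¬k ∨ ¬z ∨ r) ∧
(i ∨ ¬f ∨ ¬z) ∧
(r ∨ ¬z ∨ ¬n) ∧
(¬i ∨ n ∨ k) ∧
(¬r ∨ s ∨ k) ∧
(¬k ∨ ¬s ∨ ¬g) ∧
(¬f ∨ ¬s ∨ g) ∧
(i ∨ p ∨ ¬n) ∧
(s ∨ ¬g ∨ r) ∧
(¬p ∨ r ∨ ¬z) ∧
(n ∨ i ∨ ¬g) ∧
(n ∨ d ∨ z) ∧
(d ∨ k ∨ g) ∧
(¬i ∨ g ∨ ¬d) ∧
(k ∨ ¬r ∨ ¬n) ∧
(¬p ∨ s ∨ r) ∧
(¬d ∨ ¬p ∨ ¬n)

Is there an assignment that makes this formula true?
Yes

Yes, the formula is satisfiable.

One satisfying assignment is: i=True, n=True, z=True, g=False, d=False, k=True, r=True, p=True, f=True, s=False

Verification: With this assignment, all 43 clauses evaluate to true.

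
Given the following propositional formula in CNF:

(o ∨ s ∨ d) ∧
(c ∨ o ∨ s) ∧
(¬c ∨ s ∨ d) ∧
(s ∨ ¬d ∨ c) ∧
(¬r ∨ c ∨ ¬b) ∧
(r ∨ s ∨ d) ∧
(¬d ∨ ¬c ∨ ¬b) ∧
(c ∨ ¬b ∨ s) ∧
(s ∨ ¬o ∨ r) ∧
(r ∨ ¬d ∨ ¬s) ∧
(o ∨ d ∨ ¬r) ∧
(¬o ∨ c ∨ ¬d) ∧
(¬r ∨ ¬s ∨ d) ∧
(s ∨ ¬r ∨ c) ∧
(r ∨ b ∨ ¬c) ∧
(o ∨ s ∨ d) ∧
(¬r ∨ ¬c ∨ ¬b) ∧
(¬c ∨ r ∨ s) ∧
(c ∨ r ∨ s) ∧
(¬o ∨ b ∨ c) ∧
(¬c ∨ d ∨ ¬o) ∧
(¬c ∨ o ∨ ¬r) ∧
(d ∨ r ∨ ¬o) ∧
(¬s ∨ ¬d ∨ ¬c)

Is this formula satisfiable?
Yes

Yes, the formula is satisfiable.

One satisfying assignment is: b=False, c=False, d=False, r=False, o=False, s=True

Verification: With this assignment, all 24 clauses evaluate to true.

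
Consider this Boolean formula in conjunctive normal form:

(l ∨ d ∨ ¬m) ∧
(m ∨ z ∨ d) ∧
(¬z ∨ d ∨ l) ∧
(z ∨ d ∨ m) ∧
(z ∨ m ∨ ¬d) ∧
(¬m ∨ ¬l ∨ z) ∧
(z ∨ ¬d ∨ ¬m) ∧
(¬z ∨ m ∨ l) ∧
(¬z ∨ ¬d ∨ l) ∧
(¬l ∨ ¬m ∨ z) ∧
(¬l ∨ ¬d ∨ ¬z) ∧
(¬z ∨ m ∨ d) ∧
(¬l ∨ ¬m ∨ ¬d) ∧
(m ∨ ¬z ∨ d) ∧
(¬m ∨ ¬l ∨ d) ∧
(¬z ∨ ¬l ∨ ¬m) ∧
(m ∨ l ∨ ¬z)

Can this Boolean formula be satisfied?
No

No, the formula is not satisfiable.

No assignment of truth values to the variables can make all 17 clauses true simultaneously.

The formula is UNSAT (unsatisfiable).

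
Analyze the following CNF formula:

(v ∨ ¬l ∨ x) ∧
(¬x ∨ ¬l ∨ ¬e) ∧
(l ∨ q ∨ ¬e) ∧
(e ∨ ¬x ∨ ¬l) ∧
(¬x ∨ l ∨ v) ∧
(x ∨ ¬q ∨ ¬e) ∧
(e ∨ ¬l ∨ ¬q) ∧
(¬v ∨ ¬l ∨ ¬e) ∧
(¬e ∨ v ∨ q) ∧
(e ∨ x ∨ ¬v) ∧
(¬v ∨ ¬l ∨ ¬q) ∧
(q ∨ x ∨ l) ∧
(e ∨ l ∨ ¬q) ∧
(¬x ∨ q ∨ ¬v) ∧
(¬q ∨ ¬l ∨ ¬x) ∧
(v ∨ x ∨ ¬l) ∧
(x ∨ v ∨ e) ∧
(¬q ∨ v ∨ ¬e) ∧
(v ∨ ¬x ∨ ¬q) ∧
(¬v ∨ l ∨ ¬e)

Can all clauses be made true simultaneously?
No

No, the formula is not satisfiable.

No assignment of truth values to the variables can make all 20 clauses true simultaneously.

The formula is UNSAT (unsatisfiable).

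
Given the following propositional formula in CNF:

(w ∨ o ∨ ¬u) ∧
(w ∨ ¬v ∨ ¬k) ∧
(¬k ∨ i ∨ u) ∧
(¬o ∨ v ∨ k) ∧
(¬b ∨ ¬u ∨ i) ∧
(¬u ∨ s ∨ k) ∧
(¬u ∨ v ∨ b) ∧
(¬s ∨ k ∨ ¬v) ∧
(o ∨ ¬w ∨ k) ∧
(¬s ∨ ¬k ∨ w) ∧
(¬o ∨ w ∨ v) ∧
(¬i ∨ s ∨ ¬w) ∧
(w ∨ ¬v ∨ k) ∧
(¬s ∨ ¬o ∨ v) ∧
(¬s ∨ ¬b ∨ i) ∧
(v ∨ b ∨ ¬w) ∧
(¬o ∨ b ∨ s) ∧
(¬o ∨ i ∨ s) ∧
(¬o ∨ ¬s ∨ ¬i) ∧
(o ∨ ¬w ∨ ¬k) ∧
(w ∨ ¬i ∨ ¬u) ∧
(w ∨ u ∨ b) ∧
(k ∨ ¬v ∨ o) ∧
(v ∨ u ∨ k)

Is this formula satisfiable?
Yes

Yes, the formula is satisfiable.

One satisfying assignment is: o=True, w=True, s=True, i=False, v=True, u=True, b=False, k=True

Verification: With this assignment, all 24 clauses evaluate to true.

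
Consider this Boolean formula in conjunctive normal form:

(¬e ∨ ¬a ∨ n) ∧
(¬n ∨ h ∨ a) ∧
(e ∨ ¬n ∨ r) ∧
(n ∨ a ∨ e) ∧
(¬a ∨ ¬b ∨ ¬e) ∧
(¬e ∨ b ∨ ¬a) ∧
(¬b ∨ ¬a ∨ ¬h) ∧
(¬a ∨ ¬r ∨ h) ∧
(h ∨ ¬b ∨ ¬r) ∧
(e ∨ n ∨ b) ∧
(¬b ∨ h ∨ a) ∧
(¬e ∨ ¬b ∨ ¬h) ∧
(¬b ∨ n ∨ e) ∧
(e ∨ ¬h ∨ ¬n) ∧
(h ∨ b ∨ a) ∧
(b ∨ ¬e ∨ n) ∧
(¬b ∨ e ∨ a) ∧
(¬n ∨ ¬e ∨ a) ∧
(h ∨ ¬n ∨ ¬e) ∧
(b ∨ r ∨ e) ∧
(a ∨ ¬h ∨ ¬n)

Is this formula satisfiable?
No

No, the formula is not satisfiable.

No assignment of truth values to the variables can make all 21 clauses true simultaneously.

The formula is UNSAT (unsatisfiable).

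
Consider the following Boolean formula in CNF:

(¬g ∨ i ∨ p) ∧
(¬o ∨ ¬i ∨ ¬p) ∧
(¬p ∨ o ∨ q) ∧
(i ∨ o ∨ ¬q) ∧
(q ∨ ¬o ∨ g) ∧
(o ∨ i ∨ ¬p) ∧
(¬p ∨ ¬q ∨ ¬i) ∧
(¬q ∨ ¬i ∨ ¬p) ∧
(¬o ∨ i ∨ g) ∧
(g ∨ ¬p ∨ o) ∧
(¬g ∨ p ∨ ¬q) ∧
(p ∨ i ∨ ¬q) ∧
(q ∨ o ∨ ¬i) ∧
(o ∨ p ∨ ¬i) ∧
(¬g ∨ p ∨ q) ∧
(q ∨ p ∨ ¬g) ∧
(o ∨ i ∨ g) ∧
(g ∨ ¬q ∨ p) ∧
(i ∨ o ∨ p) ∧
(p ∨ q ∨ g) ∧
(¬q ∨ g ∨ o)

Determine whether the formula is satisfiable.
Yes

Yes, the formula is satisfiable.

One satisfying assignment is: o=True, i=False, q=True, g=True, p=True

Verification: With this assignment, all 21 clauses evaluate to true.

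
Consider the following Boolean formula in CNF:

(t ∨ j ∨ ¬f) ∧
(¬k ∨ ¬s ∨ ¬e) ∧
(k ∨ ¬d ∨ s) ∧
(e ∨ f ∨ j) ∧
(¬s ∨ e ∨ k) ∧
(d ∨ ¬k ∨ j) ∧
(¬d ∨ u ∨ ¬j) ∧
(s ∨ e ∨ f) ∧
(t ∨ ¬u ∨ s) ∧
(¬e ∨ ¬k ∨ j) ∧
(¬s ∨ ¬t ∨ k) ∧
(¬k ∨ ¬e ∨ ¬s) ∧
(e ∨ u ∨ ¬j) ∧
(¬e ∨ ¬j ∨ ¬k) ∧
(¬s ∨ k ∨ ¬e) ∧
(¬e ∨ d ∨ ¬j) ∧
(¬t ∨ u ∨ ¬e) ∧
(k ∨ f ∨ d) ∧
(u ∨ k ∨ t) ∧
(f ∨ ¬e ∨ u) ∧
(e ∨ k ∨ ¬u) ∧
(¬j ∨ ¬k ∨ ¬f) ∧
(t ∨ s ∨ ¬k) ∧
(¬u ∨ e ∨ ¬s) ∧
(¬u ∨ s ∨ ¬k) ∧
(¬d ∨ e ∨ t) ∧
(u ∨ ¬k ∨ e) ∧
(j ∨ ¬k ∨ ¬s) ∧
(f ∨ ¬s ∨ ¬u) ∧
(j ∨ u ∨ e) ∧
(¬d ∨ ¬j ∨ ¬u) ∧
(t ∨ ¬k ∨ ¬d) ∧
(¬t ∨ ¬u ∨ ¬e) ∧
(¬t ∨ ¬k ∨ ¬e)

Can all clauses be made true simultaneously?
No

No, the formula is not satisfiable.

No assignment of truth values to the variables can make all 34 clauses true simultaneously.

The formula is UNSAT (unsatisfiable).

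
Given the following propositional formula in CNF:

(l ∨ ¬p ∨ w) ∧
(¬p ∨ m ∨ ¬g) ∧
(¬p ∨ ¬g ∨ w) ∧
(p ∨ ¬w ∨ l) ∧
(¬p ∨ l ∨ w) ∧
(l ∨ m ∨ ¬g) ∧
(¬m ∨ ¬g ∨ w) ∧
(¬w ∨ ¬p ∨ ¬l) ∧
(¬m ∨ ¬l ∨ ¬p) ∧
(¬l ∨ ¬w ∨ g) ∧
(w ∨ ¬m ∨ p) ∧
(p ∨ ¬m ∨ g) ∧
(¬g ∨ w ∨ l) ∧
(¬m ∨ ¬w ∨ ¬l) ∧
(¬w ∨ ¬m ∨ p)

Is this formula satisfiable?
Yes

Yes, the formula is satisfiable.

One satisfying assignment is: g=False, m=False, w=False, l=False, p=False

Verification: With this assignment, all 15 clauses evaluate to true.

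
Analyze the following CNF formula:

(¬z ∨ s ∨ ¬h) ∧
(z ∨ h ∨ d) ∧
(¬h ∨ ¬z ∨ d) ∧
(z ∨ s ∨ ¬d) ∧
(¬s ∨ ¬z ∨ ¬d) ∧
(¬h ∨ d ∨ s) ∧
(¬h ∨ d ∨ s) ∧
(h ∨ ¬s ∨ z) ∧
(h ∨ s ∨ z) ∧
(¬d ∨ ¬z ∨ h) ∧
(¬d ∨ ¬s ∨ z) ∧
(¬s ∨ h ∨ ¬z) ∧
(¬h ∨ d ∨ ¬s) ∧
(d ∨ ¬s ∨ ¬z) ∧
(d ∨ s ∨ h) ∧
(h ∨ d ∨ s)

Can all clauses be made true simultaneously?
No

No, the formula is not satisfiable.

No assignment of truth values to the variables can make all 16 clauses true simultaneously.

The formula is UNSAT (unsatisfiable).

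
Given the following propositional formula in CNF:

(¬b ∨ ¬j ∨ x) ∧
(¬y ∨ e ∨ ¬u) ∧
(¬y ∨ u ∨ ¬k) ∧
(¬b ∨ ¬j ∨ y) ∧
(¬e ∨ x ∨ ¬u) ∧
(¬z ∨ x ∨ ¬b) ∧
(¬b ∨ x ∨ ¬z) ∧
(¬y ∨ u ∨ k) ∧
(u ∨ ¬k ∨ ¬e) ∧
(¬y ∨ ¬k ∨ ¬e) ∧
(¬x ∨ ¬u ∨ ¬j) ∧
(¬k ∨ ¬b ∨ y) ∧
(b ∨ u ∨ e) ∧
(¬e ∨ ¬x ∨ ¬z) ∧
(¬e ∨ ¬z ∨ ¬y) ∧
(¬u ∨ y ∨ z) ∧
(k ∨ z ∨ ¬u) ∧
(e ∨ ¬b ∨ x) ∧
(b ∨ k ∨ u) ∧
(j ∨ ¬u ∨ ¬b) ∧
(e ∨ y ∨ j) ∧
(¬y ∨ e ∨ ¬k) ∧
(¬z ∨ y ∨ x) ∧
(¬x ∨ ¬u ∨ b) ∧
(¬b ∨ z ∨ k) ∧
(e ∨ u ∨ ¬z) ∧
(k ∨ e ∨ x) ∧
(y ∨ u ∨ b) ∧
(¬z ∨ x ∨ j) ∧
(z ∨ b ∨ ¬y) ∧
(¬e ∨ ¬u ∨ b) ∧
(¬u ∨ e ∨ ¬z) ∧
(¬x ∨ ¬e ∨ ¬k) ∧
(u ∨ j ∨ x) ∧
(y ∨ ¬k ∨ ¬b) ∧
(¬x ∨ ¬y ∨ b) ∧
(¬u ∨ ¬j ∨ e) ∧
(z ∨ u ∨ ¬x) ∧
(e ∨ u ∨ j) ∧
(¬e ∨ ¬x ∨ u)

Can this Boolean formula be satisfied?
No

No, the formula is not satisfiable.

No assignment of truth values to the variables can make all 40 clauses true simultaneously.

The formula is UNSAT (unsatisfiable).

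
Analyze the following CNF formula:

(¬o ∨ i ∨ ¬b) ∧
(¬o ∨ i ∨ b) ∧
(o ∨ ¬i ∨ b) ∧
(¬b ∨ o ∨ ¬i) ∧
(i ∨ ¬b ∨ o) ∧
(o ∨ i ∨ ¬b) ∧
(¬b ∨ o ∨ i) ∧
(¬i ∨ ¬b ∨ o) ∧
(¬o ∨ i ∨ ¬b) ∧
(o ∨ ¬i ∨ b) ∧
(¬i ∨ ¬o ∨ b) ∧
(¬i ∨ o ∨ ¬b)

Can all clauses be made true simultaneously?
Yes

Yes, the formula is satisfiable.

One satisfying assignment is: b=False, i=False, o=False

Verification: With this assignment, all 12 clauses evaluate to true.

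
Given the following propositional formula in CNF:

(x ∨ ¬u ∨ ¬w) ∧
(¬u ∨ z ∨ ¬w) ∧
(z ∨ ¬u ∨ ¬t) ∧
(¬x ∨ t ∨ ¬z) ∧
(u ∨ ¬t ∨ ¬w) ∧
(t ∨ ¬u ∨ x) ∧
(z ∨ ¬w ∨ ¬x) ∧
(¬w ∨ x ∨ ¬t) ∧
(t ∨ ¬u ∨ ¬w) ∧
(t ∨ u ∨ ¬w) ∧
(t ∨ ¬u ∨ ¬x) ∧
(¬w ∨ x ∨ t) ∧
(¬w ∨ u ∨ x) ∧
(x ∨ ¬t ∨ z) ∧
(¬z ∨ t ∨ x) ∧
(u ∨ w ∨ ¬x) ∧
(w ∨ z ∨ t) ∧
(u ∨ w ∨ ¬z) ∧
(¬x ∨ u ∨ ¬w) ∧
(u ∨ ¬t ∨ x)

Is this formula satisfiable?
Yes

Yes, the formula is satisfiable.

One satisfying assignment is: x=False, z=True, u=True, t=True, w=False

Verification: With this assignment, all 20 clauses evaluate to true.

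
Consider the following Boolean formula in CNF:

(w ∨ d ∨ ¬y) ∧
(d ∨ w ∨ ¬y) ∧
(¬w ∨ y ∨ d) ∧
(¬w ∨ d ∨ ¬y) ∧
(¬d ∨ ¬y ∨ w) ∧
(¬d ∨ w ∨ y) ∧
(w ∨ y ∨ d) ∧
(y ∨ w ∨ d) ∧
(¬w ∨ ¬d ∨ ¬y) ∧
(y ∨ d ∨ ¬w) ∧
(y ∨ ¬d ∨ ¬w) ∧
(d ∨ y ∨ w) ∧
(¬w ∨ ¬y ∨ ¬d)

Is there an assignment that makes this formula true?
No

No, the formula is not satisfiable.

No assignment of truth values to the variables can make all 13 clauses true simultaneously.

The formula is UNSAT (unsatisfiable).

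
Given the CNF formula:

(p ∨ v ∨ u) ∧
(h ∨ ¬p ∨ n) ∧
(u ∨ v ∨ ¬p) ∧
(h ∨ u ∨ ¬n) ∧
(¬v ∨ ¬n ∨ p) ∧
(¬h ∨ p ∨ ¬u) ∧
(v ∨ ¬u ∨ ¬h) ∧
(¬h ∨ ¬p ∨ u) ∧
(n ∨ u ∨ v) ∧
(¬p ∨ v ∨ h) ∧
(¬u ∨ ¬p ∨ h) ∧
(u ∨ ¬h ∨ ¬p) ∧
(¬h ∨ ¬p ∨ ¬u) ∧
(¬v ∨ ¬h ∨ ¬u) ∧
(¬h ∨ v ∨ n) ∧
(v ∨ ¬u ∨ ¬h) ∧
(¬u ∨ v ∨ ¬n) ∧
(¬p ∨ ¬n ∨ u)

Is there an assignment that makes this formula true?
Yes

Yes, the formula is satisfiable.

One satisfying assignment is: p=False, u=True, h=False, n=False, v=False

Verification: With this assignment, all 18 clauses evaluate to true.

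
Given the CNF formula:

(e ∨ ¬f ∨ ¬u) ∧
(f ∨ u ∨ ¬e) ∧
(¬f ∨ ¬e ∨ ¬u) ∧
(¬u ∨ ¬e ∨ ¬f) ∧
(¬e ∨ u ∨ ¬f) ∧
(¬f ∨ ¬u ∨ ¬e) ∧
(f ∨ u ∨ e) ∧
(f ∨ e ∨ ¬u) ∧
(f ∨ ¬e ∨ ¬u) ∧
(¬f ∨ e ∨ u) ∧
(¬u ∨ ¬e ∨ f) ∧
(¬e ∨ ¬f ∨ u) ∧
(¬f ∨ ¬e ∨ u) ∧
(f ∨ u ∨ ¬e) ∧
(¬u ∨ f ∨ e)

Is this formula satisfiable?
No

No, the formula is not satisfiable.

No assignment of truth values to the variables can make all 15 clauses true simultaneously.

The formula is UNSAT (unsatisfiable).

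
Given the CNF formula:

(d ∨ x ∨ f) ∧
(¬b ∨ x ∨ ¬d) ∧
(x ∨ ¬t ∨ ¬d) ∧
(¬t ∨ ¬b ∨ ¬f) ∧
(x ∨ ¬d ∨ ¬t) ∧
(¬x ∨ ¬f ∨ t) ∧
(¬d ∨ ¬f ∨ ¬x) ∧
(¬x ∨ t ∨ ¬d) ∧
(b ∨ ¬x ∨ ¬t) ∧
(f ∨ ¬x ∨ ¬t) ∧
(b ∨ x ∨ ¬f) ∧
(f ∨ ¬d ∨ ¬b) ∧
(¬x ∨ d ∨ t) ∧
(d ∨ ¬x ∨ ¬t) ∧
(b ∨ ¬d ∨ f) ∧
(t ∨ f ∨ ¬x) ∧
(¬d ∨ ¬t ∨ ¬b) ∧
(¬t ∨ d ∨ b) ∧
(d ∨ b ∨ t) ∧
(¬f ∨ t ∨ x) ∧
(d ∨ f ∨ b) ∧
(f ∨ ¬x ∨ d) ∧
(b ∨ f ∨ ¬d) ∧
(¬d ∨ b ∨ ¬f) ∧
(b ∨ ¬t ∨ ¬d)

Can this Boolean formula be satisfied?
No

No, the formula is not satisfiable.

No assignment of truth values to the variables can make all 25 clauses true simultaneously.

The formula is UNSAT (unsatisfiable).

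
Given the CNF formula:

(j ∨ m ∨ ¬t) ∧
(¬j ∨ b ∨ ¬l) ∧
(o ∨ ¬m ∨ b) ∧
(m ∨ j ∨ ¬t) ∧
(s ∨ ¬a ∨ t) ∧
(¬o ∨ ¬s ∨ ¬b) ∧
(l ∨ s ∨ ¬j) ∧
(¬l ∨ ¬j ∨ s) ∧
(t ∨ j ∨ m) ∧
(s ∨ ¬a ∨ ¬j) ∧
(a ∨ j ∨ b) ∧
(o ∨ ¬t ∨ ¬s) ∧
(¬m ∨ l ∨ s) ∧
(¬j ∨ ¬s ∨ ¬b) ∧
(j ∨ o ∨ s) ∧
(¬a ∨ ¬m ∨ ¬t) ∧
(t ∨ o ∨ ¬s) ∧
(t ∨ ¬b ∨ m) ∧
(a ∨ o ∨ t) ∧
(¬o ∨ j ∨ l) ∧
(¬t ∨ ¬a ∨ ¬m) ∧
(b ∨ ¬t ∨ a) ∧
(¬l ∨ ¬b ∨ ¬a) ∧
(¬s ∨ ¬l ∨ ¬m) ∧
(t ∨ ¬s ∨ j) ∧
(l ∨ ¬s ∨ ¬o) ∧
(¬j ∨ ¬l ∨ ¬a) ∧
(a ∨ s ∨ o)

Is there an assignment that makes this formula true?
Yes

Yes, the formula is satisfiable.

One satisfying assignment is: l=True, j=False, s=False, b=True, t=False, m=True, a=False, o=True

Verification: With this assignment, all 28 clauses evaluate to true.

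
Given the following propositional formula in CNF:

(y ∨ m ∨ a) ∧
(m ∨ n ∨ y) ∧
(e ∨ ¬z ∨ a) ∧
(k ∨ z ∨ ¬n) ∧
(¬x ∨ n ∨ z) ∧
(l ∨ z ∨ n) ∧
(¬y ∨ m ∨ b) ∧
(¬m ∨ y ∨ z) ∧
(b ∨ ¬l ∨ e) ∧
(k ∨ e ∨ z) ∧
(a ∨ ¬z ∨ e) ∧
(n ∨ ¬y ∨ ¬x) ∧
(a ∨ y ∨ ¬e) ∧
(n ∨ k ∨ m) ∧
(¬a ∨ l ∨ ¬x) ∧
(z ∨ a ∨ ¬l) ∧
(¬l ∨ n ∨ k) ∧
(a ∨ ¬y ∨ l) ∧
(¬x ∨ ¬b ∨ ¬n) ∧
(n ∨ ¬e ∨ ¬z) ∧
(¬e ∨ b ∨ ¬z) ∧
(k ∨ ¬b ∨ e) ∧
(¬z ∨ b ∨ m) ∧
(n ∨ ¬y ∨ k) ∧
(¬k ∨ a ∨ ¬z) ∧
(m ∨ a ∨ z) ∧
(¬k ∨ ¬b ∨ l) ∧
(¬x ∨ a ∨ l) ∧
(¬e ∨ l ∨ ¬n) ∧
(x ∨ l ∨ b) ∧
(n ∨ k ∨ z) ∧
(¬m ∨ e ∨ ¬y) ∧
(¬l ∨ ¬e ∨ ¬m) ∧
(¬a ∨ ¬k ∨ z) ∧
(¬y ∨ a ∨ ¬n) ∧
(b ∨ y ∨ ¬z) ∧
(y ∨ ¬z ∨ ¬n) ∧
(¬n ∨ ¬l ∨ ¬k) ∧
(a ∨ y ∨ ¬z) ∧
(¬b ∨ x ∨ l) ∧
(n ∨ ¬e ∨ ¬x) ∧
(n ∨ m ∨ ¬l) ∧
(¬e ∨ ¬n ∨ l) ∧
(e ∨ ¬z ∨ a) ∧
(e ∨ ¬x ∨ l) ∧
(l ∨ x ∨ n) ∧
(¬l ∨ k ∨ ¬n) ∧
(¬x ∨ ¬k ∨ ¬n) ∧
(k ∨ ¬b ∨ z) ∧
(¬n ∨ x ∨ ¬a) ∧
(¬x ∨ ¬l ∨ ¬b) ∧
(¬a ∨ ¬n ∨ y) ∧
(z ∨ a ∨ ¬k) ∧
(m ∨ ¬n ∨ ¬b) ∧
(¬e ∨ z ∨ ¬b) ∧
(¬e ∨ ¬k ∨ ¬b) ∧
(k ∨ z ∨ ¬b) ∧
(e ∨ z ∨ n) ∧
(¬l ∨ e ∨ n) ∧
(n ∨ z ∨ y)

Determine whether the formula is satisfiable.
No

No, the formula is not satisfiable.

No assignment of truth values to the variables can make all 60 clauses true simultaneously.

The formula is UNSAT (unsatisfiable).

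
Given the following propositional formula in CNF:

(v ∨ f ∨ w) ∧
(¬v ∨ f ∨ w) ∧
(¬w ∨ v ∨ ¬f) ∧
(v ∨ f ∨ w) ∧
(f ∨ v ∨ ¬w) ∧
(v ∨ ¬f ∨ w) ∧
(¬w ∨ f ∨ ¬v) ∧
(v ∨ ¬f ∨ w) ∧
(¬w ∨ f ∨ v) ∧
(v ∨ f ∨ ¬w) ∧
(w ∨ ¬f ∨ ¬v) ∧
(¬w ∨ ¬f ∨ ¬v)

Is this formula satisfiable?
No

No, the formula is not satisfiable.

No assignment of truth values to the variables can make all 12 clauses true simultaneously.

The formula is UNSAT (unsatisfiable).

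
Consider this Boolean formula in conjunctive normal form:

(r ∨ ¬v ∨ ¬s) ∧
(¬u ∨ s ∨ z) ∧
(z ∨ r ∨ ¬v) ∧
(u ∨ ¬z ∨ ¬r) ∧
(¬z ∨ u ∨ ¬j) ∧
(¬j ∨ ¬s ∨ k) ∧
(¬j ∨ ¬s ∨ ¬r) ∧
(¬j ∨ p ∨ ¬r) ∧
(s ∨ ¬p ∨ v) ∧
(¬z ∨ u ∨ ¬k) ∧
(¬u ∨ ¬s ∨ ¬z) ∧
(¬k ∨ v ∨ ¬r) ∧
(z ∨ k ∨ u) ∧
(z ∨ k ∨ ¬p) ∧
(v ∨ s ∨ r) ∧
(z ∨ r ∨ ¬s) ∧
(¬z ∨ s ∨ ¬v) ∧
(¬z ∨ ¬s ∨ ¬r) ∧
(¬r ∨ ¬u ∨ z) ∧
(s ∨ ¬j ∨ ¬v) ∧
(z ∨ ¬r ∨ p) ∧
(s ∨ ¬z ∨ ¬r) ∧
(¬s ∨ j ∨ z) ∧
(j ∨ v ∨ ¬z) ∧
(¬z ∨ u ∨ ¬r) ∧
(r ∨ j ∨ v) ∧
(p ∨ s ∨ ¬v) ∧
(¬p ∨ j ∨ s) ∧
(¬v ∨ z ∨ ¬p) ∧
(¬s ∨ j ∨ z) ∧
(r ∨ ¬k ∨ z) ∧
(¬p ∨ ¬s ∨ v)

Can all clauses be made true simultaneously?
No

No, the formula is not satisfiable.

No assignment of truth values to the variables can make all 32 clauses true simultaneously.

The formula is UNSAT (unsatisfiable).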